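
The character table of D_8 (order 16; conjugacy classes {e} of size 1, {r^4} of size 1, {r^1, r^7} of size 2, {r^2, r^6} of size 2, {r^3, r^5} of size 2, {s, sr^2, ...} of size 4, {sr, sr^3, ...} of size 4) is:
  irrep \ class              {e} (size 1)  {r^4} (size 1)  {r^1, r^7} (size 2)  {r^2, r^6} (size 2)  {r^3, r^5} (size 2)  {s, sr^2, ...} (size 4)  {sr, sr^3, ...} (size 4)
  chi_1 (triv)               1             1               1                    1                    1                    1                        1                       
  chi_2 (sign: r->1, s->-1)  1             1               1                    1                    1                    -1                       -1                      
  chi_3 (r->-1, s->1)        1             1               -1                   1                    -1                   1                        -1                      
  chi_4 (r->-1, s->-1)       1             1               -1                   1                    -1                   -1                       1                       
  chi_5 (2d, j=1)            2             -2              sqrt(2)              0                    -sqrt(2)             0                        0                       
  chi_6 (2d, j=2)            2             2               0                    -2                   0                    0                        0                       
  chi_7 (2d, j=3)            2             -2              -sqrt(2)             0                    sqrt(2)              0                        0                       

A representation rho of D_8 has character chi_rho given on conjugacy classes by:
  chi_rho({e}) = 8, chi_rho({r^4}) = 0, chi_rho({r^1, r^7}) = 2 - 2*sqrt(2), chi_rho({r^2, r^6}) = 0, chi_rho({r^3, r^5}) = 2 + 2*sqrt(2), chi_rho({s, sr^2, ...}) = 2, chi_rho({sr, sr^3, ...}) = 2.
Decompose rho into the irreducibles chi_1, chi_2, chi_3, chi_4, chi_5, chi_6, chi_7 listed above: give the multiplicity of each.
Multiplicities: chi_1: 2, chi_2: 0, chi_3: 0, chi_4: 0, chi_5: 0, chi_6: 1, chi_7: 2.

Proof sketch: Use <chi_rho, chi> = (1/|G|) sum_C |C| * chi_rho(C) * conj(chi(C)) with |G| = 16 for each irreducible chi in the table:
  <chi_rho, chi_1> = (1/16)[1*(8)*conj(1) + 1*(0)*conj(1) + 2*(2 - 2*sqrt(2))*conj(1) + 2*(0)*conj(1) + 2*(2 + 2*sqrt(2))*conj(1) + 4*(2)*conj(1) + 4*(2)*conj(1)]
      = (1/16)[(8) + (0) + (4 - 4*sqrt(2)) + (0) + (4 + 4*sqrt(2)) + (8) + (8)] = 32/16 = 2
  <chi_rho, chi_2> = (1/16)[1*(8)*conj(1) + 1*(0)*conj(1) + 2*(2 - 2*sqrt(2))*conj(1) + 2*(0)*conj(1) + 2*(2 + 2*sqrt(2))*conj(1) + 4*(2)*conj(-1) + 4*(2)*conj(-1)]
      = (1/16)[(8) + (0) + (4 - 4*sqrt(2)) + (0) + (4 + 4*sqrt(2)) + (-8) + (-8)] = 0/16 = 0
  <chi_rho, chi_3> = (1/16)[1*(8)*conj(1) + 1*(0)*conj(1) + 2*(2 - 2*sqrt(2))*conj(-1) + 2*(0)*conj(1) + 2*(2 + 2*sqrt(2))*conj(-1) + 4*(2)*conj(1) + 4*(2)*conj(-1)]
      = (1/16)[(8) + (0) + (-4 + 4*sqrt(2)) + (0) + (-4*sqrt(2) - 4) + (8) + (-8)] = 0/16 = 0
  <chi_rho, chi_4> = (1/16)[1*(8)*conj(1) + 1*(0)*conj(1) + 2*(2 - 2*sqrt(2))*conj(-1) + 2*(0)*conj(1) + 2*(2 + 2*sqrt(2))*conj(-1) + 4*(2)*conj(-1) + 4*(2)*conj(1)]
      = (1/16)[(8) + (0) + (-4 + 4*sqrt(2)) + (0) + (-4*sqrt(2) - 4) + (-8) + (8)] = 0/16 = 0
  <chi_rho, chi_5> = (1/16)[1*(8)*conj(2) + 1*(0)*conj(-2) + 2*(2 - 2*sqrt(2))*conj(sqrt(2)) + 2*(0)*conj(0) + 2*(2 + 2*sqrt(2))*conj(-sqrt(2)) + 4*(2)*conj(0) + 4*(2)*conj(0)]
      = (1/16)[(16) + (0) + (-8 + 4*sqrt(2)) + (0) + (-8 - 4*sqrt(2)) + (0) + (0)] = 0/16 = 0
  <chi_rho, chi_6> = (1/16)[1*(8)*conj(2) + 1*(0)*conj(2) + 2*(2 - 2*sqrt(2))*conj(0) + 2*(0)*conj(-2) + 2*(2 + 2*sqrt(2))*conj(0) + 4*(2)*conj(0) + 4*(2)*conj(0)]
      = (1/16)[(16) + (0) + (0) + (0) + (0) + (0) + (0)] = 16/16 = 1
  <chi_rho, chi_7> = (1/16)[1*(8)*conj(2) + 1*(0)*conj(-2) + 2*(2 - 2*sqrt(2))*conj(-sqrt(2)) + 2*(0)*conj(0) + 2*(2 + 2*sqrt(2))*conj(sqrt(2)) + 4*(2)*conj(0) + 4*(2)*conj(0)]
      = (1/16)[(16) + (0) + (8 - 4*sqrt(2)) + (0) + (4*sqrt(2) + 8) + (0) + (0)] = 32/16 = 2
Dimension check: dim(rho) = sum (mult * dim) = 2*1 + 0*1 + 0*1 + 0*1 + 0*2 + 1*2 + 2*2 = 8 = chi_rho(e) = 8.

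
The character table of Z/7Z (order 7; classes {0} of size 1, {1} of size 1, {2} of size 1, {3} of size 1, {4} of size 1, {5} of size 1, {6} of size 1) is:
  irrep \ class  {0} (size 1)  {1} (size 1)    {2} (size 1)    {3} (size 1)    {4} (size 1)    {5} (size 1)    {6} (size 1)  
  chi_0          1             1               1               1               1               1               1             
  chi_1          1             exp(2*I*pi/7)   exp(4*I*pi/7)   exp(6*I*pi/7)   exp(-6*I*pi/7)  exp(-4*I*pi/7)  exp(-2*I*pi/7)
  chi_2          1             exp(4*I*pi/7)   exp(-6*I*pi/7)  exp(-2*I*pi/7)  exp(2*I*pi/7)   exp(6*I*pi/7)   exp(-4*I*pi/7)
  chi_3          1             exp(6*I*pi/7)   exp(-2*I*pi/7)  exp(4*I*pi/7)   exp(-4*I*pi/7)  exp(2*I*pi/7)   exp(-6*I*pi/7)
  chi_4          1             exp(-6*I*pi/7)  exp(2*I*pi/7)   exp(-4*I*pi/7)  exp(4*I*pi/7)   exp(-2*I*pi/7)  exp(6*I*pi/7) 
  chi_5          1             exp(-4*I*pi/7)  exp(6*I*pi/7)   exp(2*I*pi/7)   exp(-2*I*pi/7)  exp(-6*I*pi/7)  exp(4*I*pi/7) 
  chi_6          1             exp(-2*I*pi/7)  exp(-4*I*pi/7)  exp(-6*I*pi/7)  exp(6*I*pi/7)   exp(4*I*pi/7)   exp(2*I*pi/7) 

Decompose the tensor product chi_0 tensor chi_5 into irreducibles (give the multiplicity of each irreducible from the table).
chi_0 tensor chi_5 = chi_5 (all other irreducibles have multiplicity 0).

Working: The character of a tensor product is the pointwise product (chi_0 * chi_5)(C) = chi_0(C) * chi_5(C):
  {0}: (1)*(1), {1}: (1)*(exp(-4*I*pi/7)), {2}: (1)*(exp(6*I*pi/7)), {3}: (1)*(exp(2*I*pi/7)), {4}: (1)*(exp(-2*I*pi/7)), {5}: (1)*(exp(-6*I*pi/7)), {6}: (1)*(exp(4*I*pi/7))
so (chi_0 * chi_5) takes values
  {0} -> 1, {1} -> exp(-4*I*pi/7), {2} -> exp(6*I*pi/7), {3} -> exp(2*I*pi/7), {4} -> exp(-2*I*pi/7), {5} -> exp(-6*I*pi/7), {6} -> exp(4*I*pi/7).
Now take the inner product of this character with each irreducible chi from the table, <chi_0*chi_5, chi> = (1/7) sum_C |C| (chi_0*chi_5)(C) conj(chi(C)):
  <chi_0*chi_5, chi_0> = (1/7)[1*(1)*conj(1) + 1*(exp(-4*I*pi/7))*conj(1) + 1*(exp(6*I*pi/7))*conj(1) + 1*(exp(2*I*pi/7))*conj(1) + 1*(exp(-2*I*pi/7))*conj(1) + 1*(exp(-6*I*pi/7))*conj(1) + 1*(exp(4*I*pi/7))*conj(1)]
      = (1/7)[(1) + (exp(-4*I*pi/7)) + (exp(6*I*pi/7)) + (exp(2*I*pi/7)) + (exp(-2*I*pi/7)) + (exp(-6*I*pi/7)) + (exp(4*I*pi/7))] = 0/7 = 0
  <chi_0*chi_5, chi_1> = (1/7)[1*(1)*conj(1) + 1*(exp(-4*I*pi/7))*conj(exp(2*I*pi/7)) + 1*(exp(6*I*pi/7))*conj(exp(4*I*pi/7)) + 1*(exp(2*I*pi/7))*conj(exp(6*I*pi/7)) + 1*(exp(-2*I*pi/7))*conj(exp(-6*I*pi/7)) + 1*(exp(-6*I*pi/7))*conj(exp(-4*I*pi/7)) + 1*(exp(4*I*pi/7))*conj(exp(-2*I*pi/7))]
      = (1/7)[(1) + (exp(-6*I*pi/7)) + (exp(2*I*pi/7)) + (exp(-4*I*pi/7)) + (exp(4*I*pi/7)) + (exp(-2*I*pi/7)) + (exp(6*I*pi/7))] = 0/7 = 0
  <chi_0*chi_5, chi_2> = (1/7)[1*(1)*conj(1) + 1*(exp(-4*I*pi/7))*conj(exp(4*I*pi/7)) + 1*(exp(6*I*pi/7))*conj(exp(-6*I*pi/7)) + 1*(exp(2*I*pi/7))*conj(exp(-2*I*pi/7)) + 1*(exp(-2*I*pi/7))*conj(exp(2*I*pi/7)) + 1*(exp(-6*I*pi/7))*conj(exp(6*I*pi/7)) + 1*(exp(4*I*pi/7))*conj(exp(-4*I*pi/7))]
      = (1/7)[(1) + (exp(6*I*pi/7)) + (exp(-2*I*pi/7)) + (exp(4*I*pi/7)) + (exp(-4*I*pi/7)) + (exp(2*I*pi/7)) + (exp(-6*I*pi/7))] = 0/7 = 0
  <chi_0*chi_5, chi_3> = (1/7)[1*(1)*conj(1) + 1*(exp(-4*I*pi/7))*conj(exp(6*I*pi/7)) + 1*(exp(6*I*pi/7))*conj(exp(-2*I*pi/7)) + 1*(exp(2*I*pi/7))*conj(exp(4*I*pi/7)) + 1*(exp(-2*I*pi/7))*conj(exp(-4*I*pi/7)) + 1*(exp(-6*I*pi/7))*conj(exp(2*I*pi/7)) + 1*(exp(4*I*pi/7))*conj(exp(-6*I*pi/7))]
      = (1/7)[(1) + (exp(4*I*pi/7)) + (exp(-6*I*pi/7)) + (exp(-2*I*pi/7)) + (exp(2*I*pi/7)) + (exp(6*I*pi/7)) + (exp(-4*I*pi/7))] = 0/7 = 0
  <chi_0*chi_5, chi_4> = (1/7)[1*(1)*conj(1) + 1*(exp(-4*I*pi/7))*conj(exp(-6*I*pi/7)) + 1*(exp(6*I*pi/7))*conj(exp(2*I*pi/7)) + 1*(exp(2*I*pi/7))*conj(exp(-4*I*pi/7)) + 1*(exp(-2*I*pi/7))*conj(exp(4*I*pi/7)) + 1*(exp(-6*I*pi/7))*conj(exp(-2*I*pi/7)) + 1*(exp(4*I*pi/7))*conj(exp(6*I*pi/7))]
      = (1/7)[(1) + (exp(2*I*pi/7)) + (exp(4*I*pi/7)) + (exp(6*I*pi/7)) + (exp(-6*I*pi/7)) + (exp(-4*I*pi/7)) + (exp(-2*I*pi/7))] = 0/7 = 0
  <chi_0*chi_5, chi_5> = (1/7)[1*(1)*conj(1) + 1*(exp(-4*I*pi/7))*conj(exp(-4*I*pi/7)) + 1*(exp(6*I*pi/7))*conj(exp(6*I*pi/7)) + 1*(exp(2*I*pi/7))*conj(exp(2*I*pi/7)) + 1*(exp(-2*I*pi/7))*conj(exp(-2*I*pi/7)) + 1*(exp(-6*I*pi/7))*conj(exp(-6*I*pi/7)) + 1*(exp(4*I*pi/7))*conj(exp(4*I*pi/7))]
      = (1/7)[(1) + (1) + (1) + (1) + (1) + (1) + (1)] = 7/7 = 1
  <chi_0*chi_5, chi_6> = (1/7)[1*(1)*conj(1) + 1*(exp(-4*I*pi/7))*conj(exp(-2*I*pi/7)) + 1*(exp(6*I*pi/7))*conj(exp(-4*I*pi/7)) + 1*(exp(2*I*pi/7))*conj(exp(-6*I*pi/7)) + 1*(exp(-2*I*pi/7))*conj(exp(6*I*pi/7)) + 1*(exp(-6*I*pi/7))*conj(exp(4*I*pi/7)) + 1*(exp(4*I*pi/7))*conj(exp(2*I*pi/7))]
      = (1/7)[(1) + (exp(-2*I*pi/7)) + (exp(-4*I*pi/7)) + (exp(-6*I*pi/7)) + (exp(6*I*pi/7)) + (exp(4*I*pi/7)) + (exp(2*I*pi/7))] = 0/7 = 0
(Exp terms are combined using exp(i*s)*conj(exp(i*t)) = exp(i*(s-t)), and sums of them are collapsed using the identity that for every m > 1 the m distinct m-th roots of unity sum to 0, e.g. 1 + exp(2*I*pi/3) + exp(-2*I*pi/3) = 0.)
Hence the multiplicities are chi_5: 1. Dimension check: dim(chi_0)*dim(chi_5) = 1*1 = 1 and sum (mult * dim) = 1*1 = 1.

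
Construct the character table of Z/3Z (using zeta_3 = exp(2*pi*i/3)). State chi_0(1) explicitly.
Character table of Z/3Z (irreps indexed chi_0,...,chi_2 with chi_k(m) = zeta_3^(k*m), zeta_3 = exp(2*pi*i/3)):
  irrep \ class  {0} (size 1)  {1} (size 1)    {2} (size 1)  
  chi_0          1             1               1             
  chi_1          1             exp(2*I*pi/3)   exp(-2*I*pi/3)
  chi_2          1             exp(-2*I*pi/3)  exp(2*I*pi/3) 

Spot check: chi_0(1) = zeta_3^(0*1) = zeta_3^0 = 1.

Justification: Z/3Z is abelian, so all 3 irreducible complex representations are 1-dimensional. They are given by chi_k(m) = zeta_3^(k*m) for k = 0,...,2. Row orthogonality: sum_m chi_k(m) conj(chi_l(m)) = 3 * [k = l].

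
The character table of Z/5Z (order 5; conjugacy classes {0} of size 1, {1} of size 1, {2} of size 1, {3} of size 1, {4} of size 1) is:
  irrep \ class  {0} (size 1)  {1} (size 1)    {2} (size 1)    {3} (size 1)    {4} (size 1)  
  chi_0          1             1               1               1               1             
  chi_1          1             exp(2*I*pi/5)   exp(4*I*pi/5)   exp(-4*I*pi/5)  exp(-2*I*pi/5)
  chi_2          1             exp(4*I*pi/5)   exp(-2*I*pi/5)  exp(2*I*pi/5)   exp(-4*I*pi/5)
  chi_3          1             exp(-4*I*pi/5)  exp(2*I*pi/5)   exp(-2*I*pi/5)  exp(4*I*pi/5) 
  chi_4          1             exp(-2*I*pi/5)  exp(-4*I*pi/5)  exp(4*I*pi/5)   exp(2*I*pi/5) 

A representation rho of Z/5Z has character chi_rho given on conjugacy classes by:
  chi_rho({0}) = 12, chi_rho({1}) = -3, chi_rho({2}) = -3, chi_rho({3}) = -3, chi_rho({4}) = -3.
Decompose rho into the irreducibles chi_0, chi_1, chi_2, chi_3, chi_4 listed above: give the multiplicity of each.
Multiplicities: chi_0: 0, chi_1: 3, chi_2: 3, chi_3: 3, chi_4: 3.

Proof sketch: Use <chi_rho, chi> = (1/|G|) sum_C |C| * chi_rho(C) * conj(chi(C)) with |G| = 5 for each irreducible chi in the table:
  <chi_rho, chi_0> = (1/5)[1*(12)*conj(1) + 1*(-3)*conj(1) + 1*(-3)*conj(1) + 1*(-3)*conj(1) + 1*(-3)*conj(1)]
      = (1/5)[(12) + (-3) + (-3) + (-3) + (-3)] = 0/5 = 0
  <chi_rho, chi_1> = (1/5)[1*(12)*conj(1) + 1*(-3)*conj(exp(2*I*pi/5)) + 1*(-3)*conj(exp(4*I*pi/5)) + 1*(-3)*conj(exp(-4*I*pi/5)) + 1*(-3)*conj(exp(-2*I*pi/5))]
      = (1/5)[(12) + (3 + 3*exp(-4*I*pi/5) + 3*exp(4*I*pi/5) + 3*exp(2*I*pi/5)) + (3 + 3*exp(-2*I*pi/5) + 3*exp(4*I*pi/5) + 3*exp(2*I*pi/5)) + (3 + 3*exp(-2*I*pi/5) + 3*exp(-4*I*pi/5) + 3*exp(2*I*pi/5)) + (3 + 3*exp(-2*I*pi/5) + 3*exp(-4*I*pi/5) + 3*exp(4*I*pi/5))] = 15/5 = 3
  <chi_rho, chi_2> = (1/5)[1*(12)*conj(1) + 1*(-3)*conj(exp(4*I*pi/5)) + 1*(-3)*conj(exp(-2*I*pi/5)) + 1*(-3)*conj(exp(2*I*pi/5)) + 1*(-3)*conj(exp(-4*I*pi/5))]
      = (1/5)[(12) + (3 + 3*exp(-2*I*pi/5) + 3*exp(4*I*pi/5) + 3*exp(2*I*pi/5)) + (3 + 3*exp(-2*I*pi/5) + 3*exp(-4*I*pi/5) + 3*exp(4*I*pi/5)) + (3 + 3*exp(-4*I*pi/5) + 3*exp(4*I*pi/5) + 3*exp(2*I*pi/5)) + (3 + 3*exp(-2*I*pi/5) + 3*exp(-4*I*pi/5) + 3*exp(2*I*pi/5))] = 15/5 = 3
  <chi_rho, chi_3> = (1/5)[1*(12)*conj(1) + 1*(-3)*conj(exp(-4*I*pi/5)) + 1*(-3)*conj(exp(2*I*pi/5)) + 1*(-3)*conj(exp(-2*I*pi/5)) + 1*(-3)*conj(exp(4*I*pi/5))]
      = (1/5)[(12) + (3 + 3*exp(-2*I*pi/5) + 3*exp(-4*I*pi/5) + 3*exp(2*I*pi/5)) + (3 + 3*exp(-4*I*pi/5) + 3*exp(4*I*pi/5) + 3*exp(2*I*pi/5)) + (3 + 3*exp(-2*I*pi/5) + 3*exp(-4*I*pi/5) + 3*exp(4*I*pi/5)) + (3 + 3*exp(-2*I*pi/5) + 3*exp(4*I*pi/5) + 3*exp(2*I*pi/5))] = 15/5 = 3
  <chi_rho, chi_4> = (1/5)[1*(12)*conj(1) + 1*(-3)*conj(exp(-2*I*pi/5)) + 1*(-3)*conj(exp(-4*I*pi/5)) + 1*(-3)*conj(exp(4*I*pi/5)) + 1*(-3)*conj(exp(2*I*pi/5))]
      = (1/5)[(12) + (3 + 3*exp(-2*I*pi/5) + 3*exp(-4*I*pi/5) + 3*exp(4*I*pi/5)) + (3 + 3*exp(-2*I*pi/5) + 3*exp(-4*I*pi/5) + 3*exp(2*I*pi/5)) + (3 + 3*exp(-2*I*pi/5) + 3*exp(4*I*pi/5) + 3*exp(2*I*pi/5)) + (3 + 3*exp(-4*I*pi/5) + 3*exp(4*I*pi/5) + 3*exp(2*I*pi/5))] = 15/5 = 3
(Exp terms are combined using exp(i*s)*conj(exp(i*t)) = exp(i*(s-t)), and sums of them are collapsed using the identity that for every m > 1 the m distinct m-th roots of unity sum to 0, e.g. 1 + exp(2*I*pi/3) + exp(-2*I*pi/3) = 0.)
Dimension check: dim(rho) = sum (mult * dim) = 0*1 + 3*1 + 3*1 + 3*1 + 3*1 = 12 = chi_rho(e) = 12.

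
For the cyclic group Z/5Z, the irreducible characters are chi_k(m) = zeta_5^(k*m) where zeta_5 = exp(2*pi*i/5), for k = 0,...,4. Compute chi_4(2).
chi_4(2) = zeta_5^8 = exp(-4*I*pi/5)

Solution. chi_4(2) = zeta_5^(4*2) = zeta_5^8. Since zeta_5^5 = 1, this equals zeta_5^3 = exp(2*pi*i*3/5) = exp(-4*I*pi/5).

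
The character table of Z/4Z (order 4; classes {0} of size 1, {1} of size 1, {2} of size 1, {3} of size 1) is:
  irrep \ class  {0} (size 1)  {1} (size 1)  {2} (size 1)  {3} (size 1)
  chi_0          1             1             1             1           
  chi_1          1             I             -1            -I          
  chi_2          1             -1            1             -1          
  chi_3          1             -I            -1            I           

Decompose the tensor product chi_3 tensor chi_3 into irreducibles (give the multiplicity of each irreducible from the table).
chi_3 tensor chi_3 = chi_2 (all other irreducibles have multiplicity 0).

Working: The character of a tensor product is the pointwise product (chi_3 * chi_3)(C) = chi_3(C) * chi_3(C):
  {0}: (1)*(1), {1}: (-I)*(-I), {2}: (-1)*(-1), {3}: (I)*(I)
so (chi_3 * chi_3) takes values
  {0} -> 1, {1} -> -1, {2} -> 1, {3} -> -1.
Now take the inner product of this character with each irreducible chi from the table, <chi_3*chi_3, chi> = (1/4) sum_C |C| (chi_3*chi_3)(C) conj(chi(C)):
  <chi_3*chi_3, chi_0> = (1/4)[1*(1)*conj(1) + 1*(-1)*conj(1) + 1*(1)*conj(1) + 1*(-1)*conj(1)]
      = (1/4)[(1) + (-1) + (1) + (-1)] = 0/4 = 0
  <chi_3*chi_3, chi_1> = (1/4)[1*(1)*conj(1) + 1*(-1)*conj(I) + 1*(1)*conj(-1) + 1*(-1)*conj(-I)]
      = (1/4)[(1) + (I) + (-1) + (-I)] = 0/4 = 0
  <chi_3*chi_3, chi_2> = (1/4)[1*(1)*conj(1) + 1*(-1)*conj(-1) + 1*(1)*conj(1) + 1*(-1)*conj(-1)]
      = (1/4)[(1) + (1) + (1) + (1)] = 4/4 = 1
  <chi_3*chi_3, chi_3> = (1/4)[1*(1)*conj(1) + 1*(-1)*conj(-I) + 1*(1)*conj(-1) + 1*(-1)*conj(I)]
      = (1/4)[(1) + (-I) + (-1) + (I)] = 0/4 = 0
(Exp terms are combined using exp(i*s)*conj(exp(i*t)) = exp(i*(s-t)), and sums of them are collapsed using the identity that for every m > 1 the m distinct m-th roots of unity sum to 0, e.g. 1 + exp(2*I*pi/3) + exp(-2*I*pi/3) = 0.)
Hence the multiplicities are chi_2: 1. Dimension check: dim(chi_3)*dim(chi_3) = 1*1 = 1 and sum (mult * dim) = 1*1 = 1.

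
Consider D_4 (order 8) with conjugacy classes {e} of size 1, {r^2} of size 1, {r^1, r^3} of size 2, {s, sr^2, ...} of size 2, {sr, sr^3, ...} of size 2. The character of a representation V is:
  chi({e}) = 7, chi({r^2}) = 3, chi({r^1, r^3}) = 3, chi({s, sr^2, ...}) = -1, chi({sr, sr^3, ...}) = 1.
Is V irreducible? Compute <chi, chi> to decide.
Not irreducible (reducible): <chi, chi> = 10 > 1.

Derivation: <chi, chi> = (1/|G|) sum_C |C| * |chi(C)|^2 = (1/8)[1*|7|^2 + 1*|3|^2 + 2*|3|^2 + 2*|-1|^2 + 2*|1|^2]
  = (1/8)[(49) + (9) + (18) + (2) + (2)] = 80/8 = 10.
A character is irreducible iff <chi, chi> = 1, so this representation is reducible.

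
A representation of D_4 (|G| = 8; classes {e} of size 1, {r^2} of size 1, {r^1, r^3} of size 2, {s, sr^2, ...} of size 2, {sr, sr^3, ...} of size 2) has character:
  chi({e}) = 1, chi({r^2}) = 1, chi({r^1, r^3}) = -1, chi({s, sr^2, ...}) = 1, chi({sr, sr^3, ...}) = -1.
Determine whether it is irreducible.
Irreducible: <chi, chi> = 1.

Derivation: <chi, chi> = (1/|G|) sum_C |C| * |chi(C)|^2 = (1/8)[1*|1|^2 + 1*|1|^2 + 2*|-1|^2 + 2*|1|^2 + 2*|-1|^2]
  = (1/8)[(1) + (1) + (2) + (2) + (2)] = 8/8 = 1.
A character is irreducible iff <chi, chi> = 1, so this representation is irreducible.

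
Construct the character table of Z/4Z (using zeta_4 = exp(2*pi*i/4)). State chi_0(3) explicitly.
Character table of Z/4Z (irreps indexed chi_0,...,chi_3 with chi_k(m) = zeta_4^(k*m), zeta_4 = exp(2*pi*i/4)):
  irrep \ class  {0} (size 1)  {1} (size 1)  {2} (size 1)  {3} (size 1)
  chi_0          1             1             1             1           
  chi_1          1             I             -1            -I          
  chi_2          1             -1            1             -1          
  chi_3          1             -I            -1            I           

Spot check: chi_0(3) = zeta_4^(0*3) = zeta_4^0 = 1.

Reasoning: Z/4Z is abelian, so all 4 irreducible complex representations are 1-dimensional. They are given by chi_k(m) = zeta_4^(k*m) for k = 0,...,3. Row orthogonality: sum_m chi_k(m) conj(chi_l(m)) = 4 * [k = l].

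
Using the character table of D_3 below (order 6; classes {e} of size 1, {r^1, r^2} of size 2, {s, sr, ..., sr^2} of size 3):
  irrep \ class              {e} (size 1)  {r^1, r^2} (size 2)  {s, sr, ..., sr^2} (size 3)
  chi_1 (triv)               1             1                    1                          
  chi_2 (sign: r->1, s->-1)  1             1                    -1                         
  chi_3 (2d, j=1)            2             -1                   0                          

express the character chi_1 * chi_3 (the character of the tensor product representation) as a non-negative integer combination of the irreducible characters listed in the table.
chi_1 tensor chi_3 = chi_3 (all other irreducibles have multiplicity 0).

Why: The character of a tensor product is the pointwise product (chi_1 * chi_3)(C) = chi_1(C) * chi_3(C):
  {e}: (1)*(2), {r^1, r^2}: (1)*(-1), {s, sr, ..., sr^2}: (1)*(0)
so (chi_1 * chi_3) takes values
  {e} -> 2, {r^1, r^2} -> -1, {s, sr, ..., sr^2} -> 0.
Now take the inner product of this character with each irreducible chi from the table, <chi_1*chi_3, chi> = (1/6) sum_C |C| (chi_1*chi_3)(C) conj(chi(C)):
  <chi_1*chi_3, chi_1> = (1/6)[1*(2)*conj(1) + 2*(-1)*conj(1) + 3*(0)*conj(1)]
      = (1/6)[(2) + (-2) + (0)] = 0/6 = 0
  <chi_1*chi_3, chi_2> = (1/6)[1*(2)*conj(1) + 2*(-1)*conj(1) + 3*(0)*conj(-1)]
      = (1/6)[(2) + (-2) + (0)] = 0/6 = 0
  <chi_1*chi_3, chi_3> = (1/6)[1*(2)*conj(2) + 2*(-1)*conj(-1) + 3*(0)*conj(0)]
      = (1/6)[(4) + (2) + (0)] = 6/6 = 1
Hence the multiplicities are chi_3: 1. Dimension check: dim(chi_1)*dim(chi_3) = 1*2 = 2 and sum (mult * dim) = 1*2 = 2.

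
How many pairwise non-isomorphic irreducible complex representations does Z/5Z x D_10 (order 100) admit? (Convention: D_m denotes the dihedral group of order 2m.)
40

Explanation: The number of irreducible complex representations of a finite group equals its number of conjugacy classes. For a direct product, #classes(G x H) = #classes(G) * #classes(H). Z/5Z has 5 classes (abelian), D_10 has 8 classes, so 5 * 8 = 40, so Z/5Z x D_10 (order 100) has exactly 40 irreducible complex representations.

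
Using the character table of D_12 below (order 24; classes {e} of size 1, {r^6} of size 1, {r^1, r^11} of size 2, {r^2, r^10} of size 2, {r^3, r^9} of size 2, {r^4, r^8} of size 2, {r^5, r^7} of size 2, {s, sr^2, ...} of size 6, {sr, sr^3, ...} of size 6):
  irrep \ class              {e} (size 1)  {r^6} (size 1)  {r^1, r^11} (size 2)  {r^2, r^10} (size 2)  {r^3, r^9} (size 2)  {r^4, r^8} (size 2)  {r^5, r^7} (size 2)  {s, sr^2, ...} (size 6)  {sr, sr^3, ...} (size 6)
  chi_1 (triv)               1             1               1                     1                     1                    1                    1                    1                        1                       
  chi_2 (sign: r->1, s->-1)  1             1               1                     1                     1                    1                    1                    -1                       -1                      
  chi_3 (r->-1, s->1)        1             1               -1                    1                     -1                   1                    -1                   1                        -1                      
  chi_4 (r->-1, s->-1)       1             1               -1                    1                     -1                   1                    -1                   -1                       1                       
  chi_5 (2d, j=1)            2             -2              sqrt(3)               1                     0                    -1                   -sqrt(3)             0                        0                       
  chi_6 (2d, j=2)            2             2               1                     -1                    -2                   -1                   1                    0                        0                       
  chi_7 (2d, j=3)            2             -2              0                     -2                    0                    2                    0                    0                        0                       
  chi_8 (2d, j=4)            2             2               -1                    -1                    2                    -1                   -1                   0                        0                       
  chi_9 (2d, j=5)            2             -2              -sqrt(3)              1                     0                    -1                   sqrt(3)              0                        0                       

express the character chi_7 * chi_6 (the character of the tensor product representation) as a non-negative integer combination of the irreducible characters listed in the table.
chi_7 tensor chi_6 = chi_5 + chi_9 (all other irreducibles have multiplicity 0).

Proof sketch: The character of a tensor product is the pointwise product (chi_7 * chi_6)(C) = chi_7(C) * chi_6(C):
  {e}: (2)*(2), {r^6}: (-2)*(2), {r^1, r^11}: (0)*(1), {r^2, r^10}: (-2)*(-1), {r^3, r^9}: (0)*(-2), {r^4, r^8}: (2)*(-1), {r^5, r^7}: (0)*(1), {s, sr^2, ...}: (0)*(0), {sr, sr^3, ...}: (0)*(0)
so (chi_7 * chi_6) takes values
  {e} -> 4, {r^6} -> -4, {r^1, r^11} -> 0, {r^2, r^10} -> 2, {r^3, r^9} -> 0, {r^4, r^8} -> -2, {r^5, r^7} -> 0, {s, sr^2, ...} -> 0, {sr, sr^3, ...} -> 0.
Now take the inner product of this character with each irreducible chi from the table, <chi_7*chi_6, chi> = (1/24) sum_C |C| (chi_7*chi_6)(C) conj(chi(C)):
  <chi_7*chi_6, chi_1> = (1/24)[1*(4)*conj(1) + 1*(-4)*conj(1) + 2*(0)*conj(1) + 2*(2)*conj(1) + 2*(0)*conj(1) + 2*(-2)*conj(1) + 2*(0)*conj(1) + 6*(0)*conj(1) + 6*(0)*conj(1)]
      = (1/24)[(4) + (-4) + (0) + (4) + (0) + (-4) + (0) + (0) + (0)] = 0/24 = 0
  <chi_7*chi_6, chi_2> = (1/24)[1*(4)*conj(1) + 1*(-4)*conj(1) + 2*(0)*conj(1) + 2*(2)*conj(1) + 2*(0)*conj(1) + 2*(-2)*conj(1) + 2*(0)*conj(1) + 6*(0)*conj(-1) + 6*(0)*conj(-1)]
      = (1/24)[(4) + (-4) + (0) + (4) + (0) + (-4) + (0) + (0) + (0)] = 0/24 = 0
  <chi_7*chi_6, chi_3> = (1/24)[1*(4)*conj(1) + 1*(-4)*conj(1) + 2*(0)*conj(-1) + 2*(2)*conj(1) + 2*(0)*conj(-1) + 2*(-2)*conj(1) + 2*(0)*conj(-1) + 6*(0)*conj(1) + 6*(0)*conj(-1)]
      = (1/24)[(4) + (-4) + (0) + (4) + (0) + (-4) + (0) + (0) + (0)] = 0/24 = 0
  <chi_7*chi_6, chi_4> = (1/24)[1*(4)*conj(1) + 1*(-4)*conj(1) + 2*(0)*conj(-1) + 2*(2)*conj(1) + 2*(0)*conj(-1) + 2*(-2)*conj(1) + 2*(0)*conj(-1) + 6*(0)*conj(-1) + 6*(0)*conj(1)]
      = (1/24)[(4) + (-4) + (0) + (4) + (0) + (-4) + (0) + (0) + (0)] = 0/24 = 0
  <chi_7*chi_6, chi_5> = (1/24)[1*(4)*conj(2) + 1*(-4)*conj(-2) + 2*(0)*conj(sqrt(3)) + 2*(2)*conj(1) + 2*(0)*conj(0) + 2*(-2)*conj(-1) + 2*(0)*conj(-sqrt(3)) + 6*(0)*conj(0) + 6*(0)*conj(0)]
      = (1/24)[(8) + (8) + (0) + (4) + (0) + (4) + (0) + (0) + (0)] = 24/24 = 1
  <chi_7*chi_6, chi_6> = (1/24)[1*(4)*conj(2) + 1*(-4)*conj(2) + 2*(0)*conj(1) + 2*(2)*conj(-1) + 2*(0)*conj(-2) + 2*(-2)*conj(-1) + 2*(0)*conj(1) + 6*(0)*conj(0) + 6*(0)*conj(0)]
      = (1/24)[(8) + (-8) + (0) + (-4) + (0) + (4) + (0) + (0) + (0)] = 0/24 = 0
  <chi_7*chi_6, chi_7> = (1/24)[1*(4)*conj(2) + 1*(-4)*conj(-2) + 2*(0)*conj(0) + 2*(2)*conj(-2) + 2*(0)*conj(0) + 2*(-2)*conj(2) + 2*(0)*conj(0) + 6*(0)*conj(0) + 6*(0)*conj(0)]
      = (1/24)[(8) + (8) + (0) + (-8) + (0) + (-8) + (0) + (0) + (0)] = 0/24 = 0
  <chi_7*chi_6, chi_8> = (1/24)[1*(4)*conj(2) + 1*(-4)*conj(2) + 2*(0)*conj(-1) + 2*(2)*conj(-1) + 2*(0)*conj(2) + 2*(-2)*conj(-1) + 2*(0)*conj(-1) + 6*(0)*conj(0) + 6*(0)*conj(0)]
      = (1/24)[(8) + (-8) + (0) + (-4) + (0) + (4) + (0) + (0) + (0)] = 0/24 = 0
  <chi_7*chi_6, chi_9> = (1/24)[1*(4)*conj(2) + 1*(-4)*conj(-2) + 2*(0)*conj(-sqrt(3)) + 2*(2)*conj(1) + 2*(0)*conj(0) + 2*(-2)*conj(-1) + 2*(0)*conj(sqrt(3)) + 6*(0)*conj(0) + 6*(0)*conj(0)]
      = (1/24)[(8) + (8) + (0) + (4) + (0) + (4) + (0) + (0) + (0)] = 24/24 = 1
Hence the multiplicities are chi_5: 1, chi_9: 1. Dimension check: dim(chi_7)*dim(chi_6) = 2*2 = 4 and sum (mult * dim) = 1*2 + 1*2 = 4.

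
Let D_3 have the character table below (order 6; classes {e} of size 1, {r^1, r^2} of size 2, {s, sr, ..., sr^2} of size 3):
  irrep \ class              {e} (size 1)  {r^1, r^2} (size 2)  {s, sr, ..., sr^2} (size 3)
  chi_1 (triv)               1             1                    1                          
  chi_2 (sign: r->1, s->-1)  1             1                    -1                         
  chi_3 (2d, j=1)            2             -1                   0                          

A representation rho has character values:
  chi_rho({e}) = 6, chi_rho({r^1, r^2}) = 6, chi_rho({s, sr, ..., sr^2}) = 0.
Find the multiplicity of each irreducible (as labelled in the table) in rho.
Multiplicities: chi_1: 3, chi_2: 3, chi_3: 0.

Proof sketch: Use <chi_rho, chi> = (1/|G|) sum_C |C| * chi_rho(C) * conj(chi(C)) with |G| = 6 for each irreducible chi in the table:
  <chi_rho, chi_1> = (1/6)[1*(6)*conj(1) + 2*(6)*conj(1) + 3*(0)*conj(1)]
      = (1/6)[(6) + (12) + (0)] = 18/6 = 3
  <chi_rho, chi_2> = (1/6)[1*(6)*conj(1) + 2*(6)*conj(1) + 3*(0)*conj(-1)]
      = (1/6)[(6) + (12) + (0)] = 18/6 = 3
  <chi_rho, chi_3> = (1/6)[1*(6)*conj(2) + 2*(6)*conj(-1) + 3*(0)*conj(0)]
      = (1/6)[(12) + (-12) + (0)] = 0/6 = 0
Dimension check: dim(rho) = sum (mult * dim) = 3*1 + 3*1 + 0*2 = 6 = chi_rho(e) = 6.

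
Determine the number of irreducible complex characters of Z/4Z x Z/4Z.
16

Solution. The number of irreducible complex representations of a finite group equals its number of conjugacy classes. Z/4Z x Z/4Z is abelian of order 16, so every element is its own conjugacy class: 16 classes, so Z/4Z x Z/4Z (order 16) has exactly 16 irreducible complex representations.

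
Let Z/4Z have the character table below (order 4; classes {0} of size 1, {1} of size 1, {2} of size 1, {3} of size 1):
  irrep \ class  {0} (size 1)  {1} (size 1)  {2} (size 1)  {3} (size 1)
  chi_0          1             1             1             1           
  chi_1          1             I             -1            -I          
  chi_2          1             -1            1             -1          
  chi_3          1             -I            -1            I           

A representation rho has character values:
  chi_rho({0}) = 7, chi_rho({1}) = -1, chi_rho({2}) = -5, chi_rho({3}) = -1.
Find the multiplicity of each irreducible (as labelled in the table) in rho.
Multiplicities: chi_0: 0, chi_1: 3, chi_2: 1, chi_3: 3.

Explanation: Use <chi_rho, chi> = (1/|G|) sum_C |C| * chi_rho(C) * conj(chi(C)) with |G| = 4 for each irreducible chi in the table:
  <chi_rho, chi_0> = (1/4)[1*(7)*conj(1) + 1*(-1)*conj(1) + 1*(-5)*conj(1) + 1*(-1)*conj(1)]
      = (1/4)[(7) + (-1) + (-5) + (-1)] = 0/4 = 0
  <chi_rho, chi_1> = (1/4)[1*(7)*conj(1) + 1*(-1)*conj(I) + 1*(-5)*conj(-1) + 1*(-1)*conj(-I)]
      = (1/4)[(7) + (I) + (5) + (-I)] = 12/4 = 3
  <chi_rho, chi_2> = (1/4)[1*(7)*conj(1) + 1*(-1)*conj(-1) + 1*(-5)*conj(1) + 1*(-1)*conj(-1)]
      = (1/4)[(7) + (1) + (-5) + (1)] = 4/4 = 1
  <chi_rho, chi_3> = (1/4)[1*(7)*conj(1) + 1*(-1)*conj(-I) + 1*(-5)*conj(-1) + 1*(-1)*conj(I)]
      = (1/4)[(7) + (-I) + (5) + (I)] = 12/4 = 3
(Exp terms are combined using exp(i*s)*conj(exp(i*t)) = exp(i*(s-t)), and sums of them are collapsed using the identity that for every m > 1 the m distinct m-th roots of unity sum to 0, e.g. 1 + exp(2*I*pi/3) + exp(-2*I*pi/3) = 0.)
Dimension check: dim(rho) = sum (mult * dim) = 0*1 + 3*1 + 1*1 + 3*1 = 7 = chi_rho(e) = 7.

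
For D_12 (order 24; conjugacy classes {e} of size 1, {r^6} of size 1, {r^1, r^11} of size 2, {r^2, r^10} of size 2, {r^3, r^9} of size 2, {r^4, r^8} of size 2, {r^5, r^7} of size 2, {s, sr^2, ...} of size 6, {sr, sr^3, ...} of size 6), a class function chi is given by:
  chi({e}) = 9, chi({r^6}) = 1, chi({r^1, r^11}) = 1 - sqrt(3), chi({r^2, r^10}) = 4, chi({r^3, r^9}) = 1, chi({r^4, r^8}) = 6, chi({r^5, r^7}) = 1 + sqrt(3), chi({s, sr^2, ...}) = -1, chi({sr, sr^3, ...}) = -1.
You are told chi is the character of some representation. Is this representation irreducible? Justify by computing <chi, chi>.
Not irreducible (reducible): <chi, chi> = 9 > 1.

Justification: <chi, chi> = (1/|G|) sum_C |C| * |chi(C)|^2 = (1/24)[1*|9|^2 + 1*|1|^2 + 2*|1 - sqrt(3)|^2 + 2*|4|^2 + 2*|1|^2 + 2*|6|^2 + 2*|1 + sqrt(3)|^2 + 6*|-1|^2 + 6*|-1|^2]
  = (1/24)[(81) + (1) + (8 - 4*sqrt(3)) + (32) + (2) + (72) + (4*sqrt(3) + 8) + (6) + (6)] = 216/24 = 9.
A character is irreducible iff <chi, chi> = 1, so this representation is reducible.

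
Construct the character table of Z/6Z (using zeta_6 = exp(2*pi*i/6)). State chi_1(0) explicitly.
Character table of Z/6Z (irreps indexed chi_0,...,chi_5 with chi_k(m) = zeta_6^(k*m), zeta_6 = exp(2*pi*i/6)):
  irrep \ class  {0} (size 1)  {1} (size 1)    {2} (size 1)    {3} (size 1)  {4} (size 1)    {5} (size 1)  
  chi_0          1             1               1               1             1               1             
  chi_1          1             exp(I*pi/3)     exp(2*I*pi/3)   -1            exp(-2*I*pi/3)  exp(-I*pi/3)  
  chi_2          1             exp(2*I*pi/3)   exp(-2*I*pi/3)  1             exp(2*I*pi/3)   exp(-2*I*pi/3)
  chi_3          1             -1              1               -1            1               -1            
  chi_4          1             exp(-2*I*pi/3)  exp(2*I*pi/3)   1             exp(-2*I*pi/3)  exp(2*I*pi/3) 
  chi_5          1             exp(-I*pi/3)    exp(-2*I*pi/3)  -1            exp(2*I*pi/3)   exp(I*pi/3)   

Spot check: chi_1(0) = zeta_6^(1*0) = zeta_6^0 = 1.

Proof sketch: Z/6Z is abelian, so all 6 irreducible complex representations are 1-dimensional. They are given by chi_k(m) = zeta_6^(k*m) for k = 0,...,5. Row orthogonality: sum_m chi_k(m) conj(chi_l(m)) = 6 * [k = l].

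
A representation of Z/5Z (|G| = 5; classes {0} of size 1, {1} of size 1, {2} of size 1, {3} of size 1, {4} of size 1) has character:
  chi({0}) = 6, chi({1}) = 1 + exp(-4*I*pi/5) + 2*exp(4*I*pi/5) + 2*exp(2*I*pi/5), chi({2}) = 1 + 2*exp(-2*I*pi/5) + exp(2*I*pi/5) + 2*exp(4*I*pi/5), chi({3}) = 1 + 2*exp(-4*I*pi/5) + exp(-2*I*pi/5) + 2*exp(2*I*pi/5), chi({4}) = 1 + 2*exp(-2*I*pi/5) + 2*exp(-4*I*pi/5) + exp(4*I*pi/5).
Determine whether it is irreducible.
Not irreducible (reducible): <chi, chi> = 10 > 1.

Details: <chi, chi> = (1/|G|) sum_C |C| * |chi(C)|^2 = (1/5)[1*|6|^2 + 1*|1 + exp(-4*I*pi/5) + 2*exp(4*I*pi/5) + 2*exp(2*I*pi/5)|^2 + 1*|1 + 2*exp(-2*I*pi/5) + exp(2*I*pi/5) + 2*exp(4*I*pi/5)|^2 + 1*|1 + 2*exp(-4*I*pi/5) + exp(-2*I*pi/5) + 2*exp(2*I*pi/5)|^2 + 1*|1 + 2*exp(-2*I*pi/5) + 2*exp(-4*I*pi/5) + exp(4*I*pi/5)|^2]
  = (1/5)[(36) + (10 + 8*exp(-2*I*pi/5) + 5*exp(-4*I*pi/5) + 5*exp(4*I*pi/5) + 8*exp(2*I*pi/5)) + (10 + 5*exp(-2*I*pi/5) + 8*exp(-4*I*pi/5) + 8*exp(4*I*pi/5) + 5*exp(2*I*pi/5)) + (10 + 5*exp(-2*I*pi/5) + 8*exp(-4*I*pi/5) + 8*exp(4*I*pi/5) + 5*exp(2*I*pi/5)) + (10 + 8*exp(-2*I*pi/5) + 5*exp(-4*I*pi/5) + 5*exp(4*I*pi/5) + 8*exp(2*I*pi/5))] = 50/5 = 10.
(Exp terms are combined using exp(i*s)*conj(exp(i*t)) = exp(i*(s-t)), and sums of them are collapsed using the identity that for every m > 1 the m distinct m-th roots of unity sum to 0, e.g. 1 + exp(2*I*pi/3) + exp(-2*I*pi/3) = 0.)
A character is irreducible iff <chi, chi> = 1, so this representation is reducible.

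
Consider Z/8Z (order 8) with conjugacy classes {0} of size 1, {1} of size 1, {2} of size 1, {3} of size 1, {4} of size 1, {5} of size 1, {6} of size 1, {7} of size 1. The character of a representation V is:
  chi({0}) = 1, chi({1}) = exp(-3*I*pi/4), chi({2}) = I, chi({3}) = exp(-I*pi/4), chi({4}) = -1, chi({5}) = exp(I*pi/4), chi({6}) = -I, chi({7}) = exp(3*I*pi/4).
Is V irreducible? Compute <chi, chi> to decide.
Irreducible: <chi, chi> = 1.

Solution. <chi, chi> = (1/|G|) sum_C |C| * |chi(C)|^2 = (1/8)[1*|1|^2 + 1*|exp(-3*I*pi/4)|^2 + 1*|I|^2 + 1*|exp(-I*pi/4)|^2 + 1*|-1|^2 + 1*|exp(I*pi/4)|^2 + 1*|-I|^2 + 1*|exp(3*I*pi/4)|^2]
  = (1/8)[(1) + (1) + (1) + (1) + (1) + (1) + (1) + (1)] = 8/8 = 1.
(Exp terms are combined using exp(i*s)*conj(exp(i*t)) = exp(i*(s-t)), and sums of them are collapsed using the identity that for every m > 1 the m distinct m-th roots of unity sum to 0, e.g. 1 + exp(2*I*pi/3) + exp(-2*I*pi/3) = 0.)
A character is irreducible iff <chi, chi> = 1, so this representation is irreducible.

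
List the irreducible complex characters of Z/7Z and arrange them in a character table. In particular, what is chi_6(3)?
Character table of Z/7Z (irreps indexed chi_0,...,chi_6 with chi_k(m) = zeta_7^(k*m), zeta_7 = exp(2*pi*i/7)):
  irrep \ class  {0} (size 1)  {1} (size 1)    {2} (size 1)    {3} (size 1)    {4} (size 1)    {5} (size 1)    {6} (size 1)  
  chi_0          1             1               1               1               1               1               1             
  chi_1          1             exp(2*I*pi/7)   exp(4*I*pi/7)   exp(6*I*pi/7)   exp(-6*I*pi/7)  exp(-4*I*pi/7)  exp(-2*I*pi/7)
  chi_2          1             exp(4*I*pi/7)   exp(-6*I*pi/7)  exp(-2*I*pi/7)  exp(2*I*pi/7)   exp(6*I*pi/7)   exp(-4*I*pi/7)
  chi_3          1             exp(6*I*pi/7)   exp(-2*I*pi/7)  exp(4*I*pi/7)   exp(-4*I*pi/7)  exp(2*I*pi/7)   exp(-6*I*pi/7)
  chi_4          1             exp(-6*I*pi/7)  exp(2*I*pi/7)   exp(-4*I*pi/7)  exp(4*I*pi/7)   exp(-2*I*pi/7)  exp(6*I*pi/7) 
  chi_5          1             exp(-4*I*pi/7)  exp(6*I*pi/7)   exp(2*I*pi/7)   exp(-2*I*pi/7)  exp(-6*I*pi/7)  exp(4*I*pi/7) 
  chi_6          1             exp(-2*I*pi/7)  exp(-4*I*pi/7)  exp(-6*I*pi/7)  exp(6*I*pi/7)   exp(4*I*pi/7)   exp(2*I*pi/7) 

Spot check: chi_6(3) = zeta_7^(6*3) = zeta_7^18 = exp(-6*I*pi/7).

Details: Z/7Z is abelian, so all 7 irreducible complex representations are 1-dimensional. They are given by chi_k(m) = zeta_7^(k*m) for k = 0,...,6. Row orthogonality: sum_m chi_k(m) conj(chi_l(m)) = 7 * [k = l].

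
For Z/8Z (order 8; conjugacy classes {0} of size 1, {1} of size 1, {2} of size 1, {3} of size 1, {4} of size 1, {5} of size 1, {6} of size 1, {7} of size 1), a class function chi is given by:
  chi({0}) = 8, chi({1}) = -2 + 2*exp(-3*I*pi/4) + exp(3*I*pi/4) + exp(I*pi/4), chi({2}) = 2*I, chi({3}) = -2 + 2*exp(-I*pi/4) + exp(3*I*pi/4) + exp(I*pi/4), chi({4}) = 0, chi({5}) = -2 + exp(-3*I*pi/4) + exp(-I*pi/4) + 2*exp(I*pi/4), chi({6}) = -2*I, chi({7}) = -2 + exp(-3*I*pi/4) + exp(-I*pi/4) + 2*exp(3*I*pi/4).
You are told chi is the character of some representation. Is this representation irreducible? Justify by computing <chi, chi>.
Not irreducible (reducible): <chi, chi> = 12 > 1.

Working: <chi, chi> = (1/|G|) sum_C |C| * |chi(C)|^2 = (1/8)[1*|8|^2 + 1*|-2 + 2*exp(-3*I*pi/4) + exp(3*I*pi/4) + exp(I*pi/4)|^2 + 1*|2*I|^2 + 1*|-2 + 2*exp(-I*pi/4) + exp(3*I*pi/4) + exp(I*pi/4)|^2 + 1*|0|^2 + 1*|-2 + exp(-3*I*pi/4) + exp(-I*pi/4) + 2*exp(I*pi/4)|^2 + 1*|-2*I|^2 + 1*|-2 + exp(-3*I*pi/4) + exp(-I*pi/4) + 2*exp(3*I*pi/4)|^2]
  = (1/8)[(64) + (6 - 6*exp(3*I*pi/4) - 2*exp(I*pi/4) - 2*exp(-I*pi/4) - 6*exp(-3*I*pi/4)) + (4) + (6 - 6*exp(I*pi/4) - 2*exp(3*I*pi/4) - 2*exp(-3*I*pi/4) - 6*exp(-I*pi/4)) + (0) + (6 - 6*exp(I*pi/4) - 2*exp(3*I*pi/4) - 2*exp(-3*I*pi/4) - 6*exp(-I*pi/4)) + (4) + (6 - 6*exp(3*I*pi/4) - 2*exp(I*pi/4) - 2*exp(-I*pi/4) - 6*exp(-3*I*pi/4))] = 96/8 = 12.
(Exp terms are combined using exp(i*s)*conj(exp(i*t)) = exp(i*(s-t)), and sums of them are collapsed using the identity that for every m > 1 the m distinct m-th roots of unity sum to 0, e.g. 1 + exp(2*I*pi/3) + exp(-2*I*pi/3) = 0.)
A character is irreducible iff <chi, chi> = 1, so this representation is reducible.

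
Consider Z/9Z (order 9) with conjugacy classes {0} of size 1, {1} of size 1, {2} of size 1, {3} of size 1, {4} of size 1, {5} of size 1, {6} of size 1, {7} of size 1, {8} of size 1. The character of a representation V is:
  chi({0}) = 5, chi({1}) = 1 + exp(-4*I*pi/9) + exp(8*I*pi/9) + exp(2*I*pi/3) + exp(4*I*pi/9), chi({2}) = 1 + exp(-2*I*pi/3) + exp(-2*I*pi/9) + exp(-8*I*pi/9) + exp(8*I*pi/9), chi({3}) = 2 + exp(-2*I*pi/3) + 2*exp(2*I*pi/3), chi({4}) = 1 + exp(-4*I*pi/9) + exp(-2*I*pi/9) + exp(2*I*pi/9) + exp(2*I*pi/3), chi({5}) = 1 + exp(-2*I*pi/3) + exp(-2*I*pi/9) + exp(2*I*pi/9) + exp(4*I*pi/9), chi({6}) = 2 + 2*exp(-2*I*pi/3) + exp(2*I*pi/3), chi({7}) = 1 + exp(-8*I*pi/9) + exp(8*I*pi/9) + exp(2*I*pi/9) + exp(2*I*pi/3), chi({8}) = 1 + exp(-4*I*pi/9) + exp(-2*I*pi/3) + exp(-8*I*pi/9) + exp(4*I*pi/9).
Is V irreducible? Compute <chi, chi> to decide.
Not irreducible (reducible): <chi, chi> = 5 > 1.

Details: <chi, chi> = (1/|G|) sum_C |C| * |chi(C)|^2 = (1/9)[1*|5|^2 + 1*|1 + exp(-4*I*pi/9) + exp(8*I*pi/9) + exp(2*I*pi/3) + exp(4*I*pi/9)|^2 + 1*|1 + exp(-2*I*pi/3) + exp(-2*I*pi/9) + exp(-8*I*pi/9) + exp(8*I*pi/9)|^2 + 1*|2 + exp(-2*I*pi/3) + 2*exp(2*I*pi/3)|^2 + 1*|1 + exp(-4*I*pi/9) + exp(-2*I*pi/9) + exp(2*I*pi/9) + exp(2*I*pi/3)|^2 + 1*|1 + exp(-2*I*pi/3) + exp(-2*I*pi/9) + exp(2*I*pi/9) + exp(4*I*pi/9)|^2 + 1*|2 + 2*exp(-2*I*pi/3) + exp(2*I*pi/3)|^2 + 1*|1 + exp(-8*I*pi/9) + exp(8*I*pi/9) + exp(2*I*pi/9) + exp(2*I*pi/3)|^2 + 1*|1 + exp(-4*I*pi/9) + exp(-2*I*pi/3) + exp(-8*I*pi/9) + exp(4*I*pi/9)|^2]
  = (1/9)[(25) + (5 + 3*exp(-4*I*pi/9) + 2*exp(-2*I*pi/3) + 2*exp(-2*I*pi/9) + 3*exp(-8*I*pi/9) + 3*exp(8*I*pi/9) + 2*exp(2*I*pi/9) + 2*exp(2*I*pi/3) + 3*exp(4*I*pi/9)) + (5 + 2*exp(-4*I*pi/9) + 3*exp(-2*I*pi/9) + 2*exp(-2*I*pi/3) + 3*exp(-8*I*pi/9) + 3*exp(8*I*pi/9) + 2*exp(2*I*pi/3) + 3*exp(2*I*pi/9) + 2*exp(4*I*pi/9)) + (1) + (5 + 3*exp(-4*I*pi/9) + 3*exp(-2*I*pi/9) + 2*exp(-2*I*pi/3) + 2*exp(-8*I*pi/9) + 2*exp(8*I*pi/9) + 2*exp(2*I*pi/3) + 3*exp(2*I*pi/9) + 3*exp(4*I*pi/9)) + (5 + 3*exp(-4*I*pi/9) + 3*exp(-2*I*pi/9) + 2*exp(-2*I*pi/3) + 2*exp(-8*I*pi/9) + 2*exp(8*I*pi/9) + 2*exp(2*I*pi/3) + 3*exp(2*I*pi/9) + 3*exp(4*I*pi/9)) + (1) + (5 + 2*exp(-4*I*pi/9) + 3*exp(-2*I*pi/9) + 2*exp(-2*I*pi/3) + 3*exp(-8*I*pi/9) + 3*exp(8*I*pi/9) + 2*exp(2*I*pi/3) + 3*exp(2*I*pi/9) + 2*exp(4*I*pi/9)) + (5 + 3*exp(-4*I*pi/9) + 2*exp(-2*I*pi/3) + 2*exp(-2*I*pi/9) + 3*exp(-8*I*pi/9) + 3*exp(8*I*pi/9) + 2*exp(2*I*pi/9) + 2*exp(2*I*pi/3) + 3*exp(4*I*pi/9))] = 45/9 = 5.
(Exp terms are combined using exp(i*s)*conj(exp(i*t)) = exp(i*(s-t)), and sums of them are collapsed using the identity that for every m > 1 the m distinct m-th roots of unity sum to 0, e.g. 1 + exp(2*I*pi/3) + exp(-2*I*pi/3) = 0.)
A character is irreducible iff <chi, chi> = 1, so this representation is reducible.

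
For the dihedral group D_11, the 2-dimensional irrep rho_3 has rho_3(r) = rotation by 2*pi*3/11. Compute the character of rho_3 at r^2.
chi_{rho_3}(r^2) = 2*cos(2*pi*3*2/11) = -2*cos(pi/11)

Solution. rho_3(r^2) is rotation by angle 2*pi*3*2/11, whose trace is 2*cos(2*pi*3*2/11) = -2*cos(pi/11).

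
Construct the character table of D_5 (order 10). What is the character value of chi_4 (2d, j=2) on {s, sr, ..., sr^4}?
Conjugacy classes: {e} of size 1, {r^1, r^4} of size 2, {r^2, r^3} of size 2, {s, sr, ..., sr^4} of size 5.
Character table:
  irrep \ class              {e} (size 1)  {r^1, r^4} (size 2)  {r^2, r^3} (size 2)  {s, sr, ..., sr^4} (size 5)
  chi_1 (triv)               1             1                    1                    1                          
  chi_2 (sign: r->1, s->-1)  1             1                    1                    -1                         
  chi_3 (2d, j=1)            2             -1/2 + sqrt(5)/2     -sqrt(5)/2 - 1/2     0                          
  chi_4 (2d, j=2)            2             -sqrt(5)/2 - 1/2     -1/2 + sqrt(5)/2     0                          

Spot check: chi_4 (2d, j=2) on {s, sr, ..., sr^4} = 0.

Proof sketch: D_5 has order 2*5 = 10 with 4 conjugacy classes, hence 4 irreducibles. Sum of squared dims 1 + 1 + 4 + 4 = 10 = |G|. Linear characters come from the abelianisation; the 2-dimensional irreps have character r^k -> 2*cos(2*pi*j*k/5), reflections -> 0.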